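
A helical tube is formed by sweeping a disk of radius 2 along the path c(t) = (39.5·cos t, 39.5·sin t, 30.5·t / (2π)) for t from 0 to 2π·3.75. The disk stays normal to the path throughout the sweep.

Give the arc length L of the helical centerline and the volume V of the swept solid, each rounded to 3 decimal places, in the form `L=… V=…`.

2πR = 2π·39.5 = 248.185820
per-turn = √(248.185820² + 30.5²) = √(61596.2011 + 930.25) = √62526.4511 = 250.052897
L = 3.75 × 250.052897 = 937.698362
V = π·2² × L = 12.566371 × 937.698362 = 11783.465142

L=937.698 V=11783.465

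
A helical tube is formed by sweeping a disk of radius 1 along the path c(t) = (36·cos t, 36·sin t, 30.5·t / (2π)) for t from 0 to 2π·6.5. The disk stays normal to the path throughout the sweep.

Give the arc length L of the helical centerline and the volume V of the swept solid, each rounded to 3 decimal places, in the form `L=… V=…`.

L=1483.571 V=4660.776

2πR = 2π·36 = 226.194671
per-turn = √(226.194671² + 30.5²) = √(51164.0292 + 930.25) = √52094.2792 = 228.241712
L = 6.5 × 228.241712 = 1483.571130
V = π·1² × L = 3.141593 × 1483.571130 = 4660.776162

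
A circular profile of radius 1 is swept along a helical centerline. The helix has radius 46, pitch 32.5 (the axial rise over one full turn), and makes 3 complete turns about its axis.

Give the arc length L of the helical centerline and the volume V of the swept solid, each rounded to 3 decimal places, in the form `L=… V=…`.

L=872.544 V=2741.178

2πR = 2π·46 = 289.026524
per-turn = √(289.026524² + 32.5²) = √(83536.3317 + 1056.25) = √84592.5817 = 290.848039
L = 3 × 290.848039 = 872.544116
V = π·1² × L = 3.141593 × 872.544116 = 2741.178186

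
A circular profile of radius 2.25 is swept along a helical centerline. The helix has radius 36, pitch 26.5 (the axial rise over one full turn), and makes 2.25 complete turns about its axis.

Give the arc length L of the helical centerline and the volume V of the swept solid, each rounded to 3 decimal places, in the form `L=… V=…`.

2πR = 2π·36 = 226.194671
per-turn = √(226.194671² + 26.5²) = √(51164.0292 + 702.25) = √51866.2792 = 227.741694
L = 2.25 × 227.741694 = 512.418812
V = π·2.25² × L = 15.904313 × 512.418812 = 8149.669070

L=512.419 V=8149.669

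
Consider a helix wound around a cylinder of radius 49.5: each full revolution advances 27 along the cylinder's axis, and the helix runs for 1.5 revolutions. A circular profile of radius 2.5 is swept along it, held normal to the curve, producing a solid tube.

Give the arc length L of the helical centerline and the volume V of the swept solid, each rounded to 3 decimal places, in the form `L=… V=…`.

L=468.281 V=9194.679

2πR = 2π·49.5 = 311.017673
per-turn = √(311.017673² + 27²) = √(96731.9927 + 729) = √97460.9927 = 312.187432
L = 1.5 × 312.187432 = 468.281148
V = π·2.5² × L = 19.634954 × 468.281148 = 9194.678842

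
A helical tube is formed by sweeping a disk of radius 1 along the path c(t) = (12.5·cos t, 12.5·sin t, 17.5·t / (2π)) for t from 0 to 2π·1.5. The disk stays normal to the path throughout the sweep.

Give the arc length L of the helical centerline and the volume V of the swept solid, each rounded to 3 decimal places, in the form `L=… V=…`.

L=120.699 V=379.186

2πR = 2π·12.5 = 78.539816
per-turn = √(78.539816² + 17.5²) = √(6168.5028 + 306.25) = √6474.7528 = 80.465848
L = 1.5 × 80.465848 = 120.698773
V = π·1² × L = 3.141593 × 120.698773 = 379.186377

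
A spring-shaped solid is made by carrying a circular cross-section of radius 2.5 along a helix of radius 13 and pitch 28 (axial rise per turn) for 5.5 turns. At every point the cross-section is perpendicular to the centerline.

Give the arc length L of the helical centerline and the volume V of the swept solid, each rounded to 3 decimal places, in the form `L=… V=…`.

2πR = 2π·13 = 81.681409
per-turn = √(81.681409² + 28²) = √(6671.8526 + 784) = √7455.8526 = 86.347279
L = 5.5 × 86.347279 = 474.910034
V = π·2.5² × L = 19.634954 × 474.910034 = 9324.836712

L=474.910 V=9324.837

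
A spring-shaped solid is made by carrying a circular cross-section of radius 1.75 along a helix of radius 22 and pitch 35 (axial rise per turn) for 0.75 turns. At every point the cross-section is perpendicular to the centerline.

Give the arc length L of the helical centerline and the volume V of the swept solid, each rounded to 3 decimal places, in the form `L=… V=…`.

2πR = 2π·22 = 138.230077
per-turn = √(138.230077² + 35²) = √(19107.5541 + 1225) = √20332.5541 = 142.592265
L = 0.75 × 142.592265 = 106.944199
V = π·1.75² × L = 9.621128 × 106.944199 = 1028.923774

L=106.944 V=1028.924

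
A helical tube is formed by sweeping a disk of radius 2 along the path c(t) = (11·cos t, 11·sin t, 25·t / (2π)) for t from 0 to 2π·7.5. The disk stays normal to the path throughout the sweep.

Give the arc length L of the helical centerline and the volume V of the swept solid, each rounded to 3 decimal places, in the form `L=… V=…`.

L=551.232 V=6926.980

2πR = 2π·11 = 69.115038
per-turn = √(69.115038² + 25²) = √(4776.8885 + 625) = √5401.8885 = 73.497541
L = 7.5 × 73.497541 = 551.231557
V = π·2² × L = 12.566371 × 551.231557 = 6926.980044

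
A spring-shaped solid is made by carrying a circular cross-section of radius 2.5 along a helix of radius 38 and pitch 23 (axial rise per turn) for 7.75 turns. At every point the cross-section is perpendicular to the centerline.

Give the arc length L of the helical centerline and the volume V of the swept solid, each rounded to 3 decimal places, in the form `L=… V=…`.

L=1858.964 V=36500.667

2πR = 2π·38 = 238.761042
per-turn = √(238.761042² + 23²) = √(57006.8350 + 529) = √57535.8350 = 239.866286
L = 7.75 × 239.866286 = 1858.963714
V = π·2.5² × L = 19.634954 × 1858.963714 = 36500.667175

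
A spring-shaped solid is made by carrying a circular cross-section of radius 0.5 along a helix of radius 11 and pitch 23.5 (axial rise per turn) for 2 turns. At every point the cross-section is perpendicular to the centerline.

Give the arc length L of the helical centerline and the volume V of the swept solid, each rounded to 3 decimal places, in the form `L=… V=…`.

L=146.002 V=114.670

2πR = 2π·11 = 69.115038
per-turn = √(69.115038² + 23.5²) = √(4776.8885 + 552.25) = √5329.1385 = 73.000949
L = 2 × 73.000949 = 146.001898
V = π·0.5² × L = 0.785398 × 146.001898 = 114.669622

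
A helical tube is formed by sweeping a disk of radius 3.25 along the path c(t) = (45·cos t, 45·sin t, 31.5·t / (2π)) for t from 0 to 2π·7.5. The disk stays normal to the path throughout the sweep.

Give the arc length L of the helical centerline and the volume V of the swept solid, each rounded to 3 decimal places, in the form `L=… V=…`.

L=2133.695 V=70802.542

2πR = 2π·45 = 282.743339
per-turn = √(282.743339² + 31.5²) = √(79943.7956 + 992.25) = √80936.0456 = 284.492611
L = 7.5 × 284.492611 = 2133.694582
V = π·3.25² × L = 33.183072 × 2133.694582 = 70802.541790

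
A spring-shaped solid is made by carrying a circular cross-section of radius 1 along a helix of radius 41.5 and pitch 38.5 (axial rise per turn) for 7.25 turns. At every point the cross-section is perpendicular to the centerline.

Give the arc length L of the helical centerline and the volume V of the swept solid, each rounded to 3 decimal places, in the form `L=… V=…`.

L=1910.949 V=6003.422

2πR = 2π·41.5 = 260.752190
per-turn = √(260.752190² + 38.5²) = √(67991.7047 + 1482.25) = √69473.9547 = 263.579124
L = 7.25 × 263.579124 = 1910.948651
V = π·1² × L = 3.141593 × 1910.948651 = 6003.422242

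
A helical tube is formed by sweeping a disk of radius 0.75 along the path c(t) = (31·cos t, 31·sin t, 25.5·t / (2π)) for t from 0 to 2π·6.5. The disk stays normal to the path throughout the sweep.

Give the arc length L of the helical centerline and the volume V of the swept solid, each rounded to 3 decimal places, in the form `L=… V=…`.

L=1276.866 V=2256.408

2πR = 2π·31 = 194.778745
per-turn = √(194.778745² + 25.5²) = √(37938.7593 + 650.25) = √38589.0093 = 196.440855
L = 6.5 × 196.440855 = 1276.865554
V = π·0.75² × L = 1.767146 × 1276.865554 = 2256.407688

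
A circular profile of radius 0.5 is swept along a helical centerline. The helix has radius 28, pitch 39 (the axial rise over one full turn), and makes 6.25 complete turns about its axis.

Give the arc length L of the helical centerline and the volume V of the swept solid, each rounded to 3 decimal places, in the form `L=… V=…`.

2πR = 2π·28 = 175.929189
per-turn = √(175.929189² + 39²) = √(30951.0794 + 1521) = √32472.0794 = 180.200109
L = 6.25 × 180.200109 = 1126.250683
V = π·0.5² × L = 0.785398 × 1126.250683 = 884.555218

L=1126.251 V=884.555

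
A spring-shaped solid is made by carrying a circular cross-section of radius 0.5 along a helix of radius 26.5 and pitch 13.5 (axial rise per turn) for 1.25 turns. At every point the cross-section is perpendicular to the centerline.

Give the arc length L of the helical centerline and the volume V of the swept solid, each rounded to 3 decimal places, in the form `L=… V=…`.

L=208.813 V=164.002

2πR = 2π·26.5 = 166.504411
per-turn = √(166.504411² + 13.5²) = √(27723.7188 + 182.25) = √27905.9688 = 167.050797
L = 1.25 × 167.050797 = 208.813496
V = π·0.5² × L = 0.785398 × 208.813496 = 164.001736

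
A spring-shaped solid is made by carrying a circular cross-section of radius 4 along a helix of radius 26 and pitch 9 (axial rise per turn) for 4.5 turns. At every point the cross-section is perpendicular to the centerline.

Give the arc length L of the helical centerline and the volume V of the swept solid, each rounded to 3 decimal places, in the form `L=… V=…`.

L=736.247 V=37007.833

2πR = 2π·26 = 163.362818
per-turn = √(163.362818² + 9²) = √(26687.4103 + 81) = √26768.4103 = 163.610545
L = 4.5 × 163.610545 = 736.247451
V = π·4² × L = 50.265482 × 736.247451 = 37007.833315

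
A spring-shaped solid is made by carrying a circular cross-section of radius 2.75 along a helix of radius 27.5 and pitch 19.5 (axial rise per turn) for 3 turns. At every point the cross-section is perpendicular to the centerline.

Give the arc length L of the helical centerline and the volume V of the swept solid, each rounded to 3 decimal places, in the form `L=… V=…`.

2πR = 2π·27.5 = 172.787596
per-turn = √(172.787596² + 19.5²) = √(29855.5533 + 380.25) = √30235.8033 = 173.884454
L = 3 × 173.884454 = 521.653362
V = π·2.75² × L = 23.758294 × 521.653362 = 12393.594165

L=521.653 V=12393.594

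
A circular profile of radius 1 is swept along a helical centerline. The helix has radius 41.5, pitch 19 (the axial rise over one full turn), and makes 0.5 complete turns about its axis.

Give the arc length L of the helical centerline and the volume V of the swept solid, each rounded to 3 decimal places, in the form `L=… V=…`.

L=130.722 V=410.674

2πR = 2π·41.5 = 260.752190
per-turn = √(260.752190² + 19²) = √(67991.7047 + 361) = √68352.7047 = 261.443502
L = 0.5 × 261.443502 = 130.721751
V = π·1² × L = 3.141593 × 130.721751 = 410.674493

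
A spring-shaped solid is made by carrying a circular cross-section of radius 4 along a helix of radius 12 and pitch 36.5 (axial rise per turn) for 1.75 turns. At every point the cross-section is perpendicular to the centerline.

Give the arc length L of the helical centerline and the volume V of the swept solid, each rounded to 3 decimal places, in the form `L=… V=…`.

L=146.595 V=7368.652

2πR = 2π·12 = 75.398224
per-turn = √(75.398224² + 36.5²) = √(5684.8921 + 1332.25) = √7017.1421 = 83.768384
L = 1.75 × 83.768384 = 146.594672
V = π·4² × L = 50.265482 × 146.594672 = 7368.651902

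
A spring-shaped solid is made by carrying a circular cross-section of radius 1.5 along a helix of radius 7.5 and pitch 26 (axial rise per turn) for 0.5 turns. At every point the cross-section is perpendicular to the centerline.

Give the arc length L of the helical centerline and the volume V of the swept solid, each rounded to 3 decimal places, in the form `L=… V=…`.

L=26.910 V=190.218

2πR = 2π·7.5 = 47.123890
per-turn = √(47.123890² + 26²) = √(2220.6610 + 676) = √2896.6610 = 53.820637
L = 0.5 × 53.820637 = 26.910319
V = π·1.5² × L = 7.068583 × 26.910319 = 190.217833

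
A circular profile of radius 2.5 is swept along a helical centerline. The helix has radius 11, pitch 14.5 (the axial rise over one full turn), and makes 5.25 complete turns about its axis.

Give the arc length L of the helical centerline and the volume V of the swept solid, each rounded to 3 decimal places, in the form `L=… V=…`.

L=370.753 V=7279.724

2πR = 2π·11 = 69.115038
per-turn = √(69.115038² + 14.5²) = √(4776.8885 + 210.25) = √4987.1385 = 70.619675
L = 5.25 × 70.619675 = 370.753295
V = π·2.5² × L = 19.634954 × 370.753295 = 7279.723924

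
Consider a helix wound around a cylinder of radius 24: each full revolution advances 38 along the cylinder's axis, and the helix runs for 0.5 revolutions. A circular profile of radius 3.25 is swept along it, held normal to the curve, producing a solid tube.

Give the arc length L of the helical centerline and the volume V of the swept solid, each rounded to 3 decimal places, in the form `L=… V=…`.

2πR = 2π·24 = 150.796447
per-turn = √(150.796447² + 38²) = √(22739.5685 + 1444) = √24183.5685 = 155.510670
L = 0.5 × 155.510670 = 77.755335
V = π·3.25² × L = 33.183072 × 77.755335 = 2580.160914

L=77.755 V=2580.161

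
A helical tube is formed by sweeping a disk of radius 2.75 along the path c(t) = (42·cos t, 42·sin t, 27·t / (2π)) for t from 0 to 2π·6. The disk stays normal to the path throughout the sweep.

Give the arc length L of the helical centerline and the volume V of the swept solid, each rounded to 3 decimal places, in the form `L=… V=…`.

2πR = 2π·42 = 263.893783
per-turn = √(263.893783² + 27²) = √(69639.9287 + 729) = √70368.9287 = 265.271424
L = 6 × 265.271424 = 1591.628547
V = π·2.75² × L = 23.758294 × 1591.628547 = 37814.379663

L=1591.629 V=37814.380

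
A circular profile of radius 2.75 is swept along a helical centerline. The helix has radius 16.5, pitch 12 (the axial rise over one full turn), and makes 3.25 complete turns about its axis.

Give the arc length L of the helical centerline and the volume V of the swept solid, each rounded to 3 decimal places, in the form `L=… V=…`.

L=339.185 V=8058.467

2πR = 2π·16.5 = 103.672558
per-turn = √(103.672558² + 12²) = √(10747.9992 + 144) = √10891.9992 = 104.364741
L = 3.25 × 104.364741 = 339.185409
V = π·2.75² × L = 23.758294 × 339.185409 = 8058.466811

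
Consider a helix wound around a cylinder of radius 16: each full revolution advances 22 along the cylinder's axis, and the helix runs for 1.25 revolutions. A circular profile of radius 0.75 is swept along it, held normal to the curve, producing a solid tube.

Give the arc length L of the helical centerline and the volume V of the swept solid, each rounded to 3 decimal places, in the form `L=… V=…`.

L=128.638 V=227.321

2πR = 2π·16 = 100.530965
per-turn = √(100.530965² + 22²) = √(10106.4749 + 484) = √10590.4749 = 102.910033
L = 1.25 × 102.910033 = 128.637541
V = π·0.75² × L = 1.767146 × 128.637541 = 227.321300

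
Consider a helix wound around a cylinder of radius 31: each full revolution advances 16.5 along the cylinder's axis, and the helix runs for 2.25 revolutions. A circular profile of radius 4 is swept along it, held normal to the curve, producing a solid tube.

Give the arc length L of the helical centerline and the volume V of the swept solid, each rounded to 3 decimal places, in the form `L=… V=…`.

L=439.822 V=22107.856

2πR = 2π·31 = 194.778745
per-turn = √(194.778745² + 16.5²) = √(37938.7593 + 272.25) = √38211.0093 = 195.476365
L = 2.25 × 195.476365 = 439.821822
V = π·4² × L = 50.265482 × 439.821822 = 22107.856053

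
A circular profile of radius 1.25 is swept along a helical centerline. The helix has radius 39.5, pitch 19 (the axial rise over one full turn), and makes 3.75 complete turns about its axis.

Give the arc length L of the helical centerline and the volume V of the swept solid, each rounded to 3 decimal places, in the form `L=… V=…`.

L=933.420 V=4581.915

2πR = 2π·39.5 = 248.185820
per-turn = √(248.185820² + 19²) = √(61596.2011 + 361) = √61957.2011 = 248.912035
L = 3.75 × 248.912035 = 933.420130
V = π·1.25² × L = 4.908739 × 933.420130 = 4581.915351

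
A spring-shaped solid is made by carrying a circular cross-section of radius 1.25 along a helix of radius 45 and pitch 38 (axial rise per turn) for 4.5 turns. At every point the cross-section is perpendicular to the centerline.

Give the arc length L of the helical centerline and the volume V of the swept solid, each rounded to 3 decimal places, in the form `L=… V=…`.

L=1283.785 V=6301.763

2πR = 2π·45 = 282.743339
per-turn = √(282.743339² + 38²) = √(79943.7956 + 1444) = √81387.7956 = 285.285463
L = 4.5 × 285.285463 = 1283.784585
V = π·1.25² × L = 4.908739 × 1283.784585 = 6301.762848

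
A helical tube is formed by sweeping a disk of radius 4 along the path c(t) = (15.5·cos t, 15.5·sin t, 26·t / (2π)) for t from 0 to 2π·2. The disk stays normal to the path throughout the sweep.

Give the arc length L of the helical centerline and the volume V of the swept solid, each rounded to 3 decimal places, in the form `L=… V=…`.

2πR = 2π·15.5 = 97.389372
per-turn = √(97.389372² + 26²) = √(9484.6898 + 676) = √10160.6898 = 100.800247
L = 2 × 100.800247 = 201.600494
V = π·4² × L = 50.265482 × 201.600494 = 10133.546112

L=201.600 V=10133.546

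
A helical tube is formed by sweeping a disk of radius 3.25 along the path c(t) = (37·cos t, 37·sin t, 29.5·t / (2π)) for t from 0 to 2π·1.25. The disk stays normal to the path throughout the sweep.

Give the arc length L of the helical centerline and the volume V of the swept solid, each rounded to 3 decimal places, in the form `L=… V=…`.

L=292.928 V=9720.237

2πR = 2π·37 = 232.477856
per-turn = √(232.477856² + 29.5²) = √(54045.9537 + 870.25) = √54916.2037 = 234.342066
L = 1.25 × 234.342066 = 292.927582
V = π·3.25² × L = 33.183072 × 292.927582 = 9720.237162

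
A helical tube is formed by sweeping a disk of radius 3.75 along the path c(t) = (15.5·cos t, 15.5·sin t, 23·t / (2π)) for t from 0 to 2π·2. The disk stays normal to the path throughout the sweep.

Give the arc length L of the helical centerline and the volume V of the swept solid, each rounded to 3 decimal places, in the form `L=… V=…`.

L=200.137 V=8841.775

2πR = 2π·15.5 = 97.389372
per-turn = √(97.389372² + 23²) = √(9484.6898 + 529) = √10013.6898 = 100.068426
L = 2 × 100.068426 = 200.136851
V = π·3.75² × L = 44.178647 × 200.136851 = 8841.775251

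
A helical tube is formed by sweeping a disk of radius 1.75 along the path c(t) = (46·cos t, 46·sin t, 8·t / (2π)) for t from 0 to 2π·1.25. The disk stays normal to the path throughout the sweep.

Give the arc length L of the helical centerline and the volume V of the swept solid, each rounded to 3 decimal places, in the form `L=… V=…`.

L=361.422 V=3477.283

2πR = 2π·46 = 289.026524
per-turn = √(289.026524² + 8²) = √(83536.3317 + 64) = √83600.3317 = 289.137219
L = 1.25 × 289.137219 = 361.421524
V = π·1.75² × L = 9.621128 × 361.421524 = 3477.282567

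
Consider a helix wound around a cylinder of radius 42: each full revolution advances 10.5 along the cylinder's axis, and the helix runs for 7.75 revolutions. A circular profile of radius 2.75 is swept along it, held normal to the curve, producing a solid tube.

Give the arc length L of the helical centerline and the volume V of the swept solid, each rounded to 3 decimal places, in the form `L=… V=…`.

2πR = 2π·42 = 263.893783
per-turn = √(263.893783² + 10.5²) = √(69639.9287 + 110.25) = √69750.1787 = 264.102591
L = 7.75 × 264.102591 = 2046.795081
V = π·2.75² × L = 23.758294 × 2046.795081 = 48628.360209

L=2046.795 V=48628.360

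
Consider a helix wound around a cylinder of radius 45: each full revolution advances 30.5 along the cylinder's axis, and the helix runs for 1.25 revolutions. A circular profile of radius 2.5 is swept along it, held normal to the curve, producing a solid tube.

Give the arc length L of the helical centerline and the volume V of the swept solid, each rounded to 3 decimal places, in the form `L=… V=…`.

2πR = 2π·45 = 282.743339
per-turn = √(282.743339² + 30.5²) = √(79943.7956 + 930.25) = √80874.0456 = 284.383624
L = 1.25 × 284.383624 = 355.479530
V = π·2.5² × L = 19.634954 × 355.479530 = 6979.824252

L=355.480 V=6979.824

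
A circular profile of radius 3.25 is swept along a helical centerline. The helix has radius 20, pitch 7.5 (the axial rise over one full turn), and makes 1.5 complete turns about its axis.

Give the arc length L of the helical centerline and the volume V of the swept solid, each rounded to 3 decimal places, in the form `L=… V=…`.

2πR = 2π·20 = 125.663706
per-turn = √(125.663706² + 7.5²) = √(15791.3670 + 56.25) = √15847.6170 = 125.887319
L = 1.5 × 125.887319 = 188.830978
V = π·3.25² × L = 33.183072 × 188.830978 = 6265.992023

L=188.831 V=6265.992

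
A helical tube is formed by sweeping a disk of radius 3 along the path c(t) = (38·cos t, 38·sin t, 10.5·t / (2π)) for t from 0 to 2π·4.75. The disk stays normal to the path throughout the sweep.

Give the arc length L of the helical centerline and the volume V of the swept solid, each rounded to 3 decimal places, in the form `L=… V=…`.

2πR = 2π·38 = 238.761042
per-turn = √(238.761042² + 10.5²) = √(57006.8350 + 110.25) = √57117.0850 = 238.991810
L = 4.75 × 238.991810 = 1135.211095
V = π·3² × L = 28.274334 × 1135.211095 = 32097.337534

L=1135.211 V=32097.338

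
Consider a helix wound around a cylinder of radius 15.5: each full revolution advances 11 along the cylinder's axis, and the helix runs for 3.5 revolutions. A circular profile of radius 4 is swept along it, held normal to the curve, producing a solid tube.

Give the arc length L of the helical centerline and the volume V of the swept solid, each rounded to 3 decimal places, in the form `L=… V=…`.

2πR = 2π·15.5 = 97.389372
per-turn = √(97.389372² + 11²) = √(9484.6898 + 121) = √9605.6898 = 98.008621
L = 3.5 × 98.008621 = 343.030174
V = π·4² × L = 50.265482 × 343.030174 = 17242.577204

L=343.030 V=17242.577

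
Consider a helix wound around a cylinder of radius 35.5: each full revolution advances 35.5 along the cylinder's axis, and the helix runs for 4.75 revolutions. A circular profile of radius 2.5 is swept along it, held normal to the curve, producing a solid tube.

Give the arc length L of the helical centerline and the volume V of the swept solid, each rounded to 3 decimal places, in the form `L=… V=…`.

2πR = 2π·35.5 = 223.053078
per-turn = √(223.053078² + 35.5²) = √(49752.6758 + 1260.25) = √51012.9258 = 225.860412
L = 4.75 × 225.860412 = 1072.836958
V = π·2.5² × L = 19.634954 × 1072.836958 = 21065.104407

L=1072.837 V=21065.104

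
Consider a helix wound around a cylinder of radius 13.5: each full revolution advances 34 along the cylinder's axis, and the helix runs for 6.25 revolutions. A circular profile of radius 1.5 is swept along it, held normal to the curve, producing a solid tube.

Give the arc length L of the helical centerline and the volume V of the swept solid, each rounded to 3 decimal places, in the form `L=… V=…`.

2πR = 2π·13.5 = 84.823002
per-turn = √(84.823002² + 34²) = √(7194.9416 + 1156) = √8350.9416 = 91.383487
L = 6.25 × 91.383487 = 571.146791
V = π·1.5² × L = 7.068583 × 571.146791 = 4037.198764

L=571.147 V=4037.199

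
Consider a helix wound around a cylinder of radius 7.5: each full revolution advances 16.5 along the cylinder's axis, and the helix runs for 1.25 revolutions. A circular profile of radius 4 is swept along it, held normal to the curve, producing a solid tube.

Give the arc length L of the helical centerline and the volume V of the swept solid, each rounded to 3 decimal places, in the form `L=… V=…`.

2πR = 2π·7.5 = 47.123890
per-turn = √(47.123890² + 16.5²) = √(2220.6610 + 272.25) = √2492.9110 = 49.929060
L = 1.25 × 49.929060 = 62.411324
V = π·4² × L = 50.265482 × 62.411324 = 3137.135335

L=62.411 V=3137.135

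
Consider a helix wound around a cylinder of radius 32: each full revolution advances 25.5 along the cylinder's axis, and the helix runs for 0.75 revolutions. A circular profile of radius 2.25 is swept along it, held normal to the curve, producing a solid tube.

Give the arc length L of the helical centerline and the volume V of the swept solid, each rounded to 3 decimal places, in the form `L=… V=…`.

2πR = 2π·32 = 201.061930
per-turn = √(201.061930² + 25.5²) = √(40425.8996 + 650.25) = √41076.1496 = 202.672518
L = 0.75 × 202.672518 = 152.004389
V = π·2.25² × L = 15.904313 × 152.004389 = 2417.525345

L=152.004 V=2417.525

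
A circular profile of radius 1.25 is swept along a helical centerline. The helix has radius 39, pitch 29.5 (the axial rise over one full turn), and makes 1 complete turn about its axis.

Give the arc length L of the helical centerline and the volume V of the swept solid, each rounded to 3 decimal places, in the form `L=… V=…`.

L=246.814 V=1211.543

2πR = 2π·39 = 245.044227
per-turn = √(245.044227² + 29.5²) = √(60046.6732 + 870.25) = √60916.9232 = 246.813539
L = 1 × 246.813539 = 246.813539
V = π·1.25² × L = 4.908739 × 246.813539 = 1211.543128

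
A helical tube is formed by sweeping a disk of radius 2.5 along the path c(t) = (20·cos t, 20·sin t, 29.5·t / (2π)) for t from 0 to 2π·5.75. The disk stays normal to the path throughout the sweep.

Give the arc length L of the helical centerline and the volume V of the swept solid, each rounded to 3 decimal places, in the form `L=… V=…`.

2πR = 2π·20 = 125.663706
per-turn = √(125.663706² + 29.5²) = √(15791.3670 + 870.25) = √16661.6170 = 129.079886
L = 5.75 × 129.079886 = 742.209346
V = π·2.5² × L = 19.634954 × 742.209346 = 14573.246432

L=742.209 V=14573.246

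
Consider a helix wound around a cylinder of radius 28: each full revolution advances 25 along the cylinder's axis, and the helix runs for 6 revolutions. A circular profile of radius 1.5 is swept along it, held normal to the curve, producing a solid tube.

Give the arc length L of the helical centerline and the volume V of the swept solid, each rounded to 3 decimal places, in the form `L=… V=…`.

L=1066.180 V=7536.379

2πR = 2π·28 = 175.929189
per-turn = √(175.929189² + 25²) = √(30951.0794 + 625) = √31576.0794 = 177.696594
L = 6 × 177.696594 = 1066.179562
V = π·1.5² × L = 7.068583 × 1066.179562 = 7536.379229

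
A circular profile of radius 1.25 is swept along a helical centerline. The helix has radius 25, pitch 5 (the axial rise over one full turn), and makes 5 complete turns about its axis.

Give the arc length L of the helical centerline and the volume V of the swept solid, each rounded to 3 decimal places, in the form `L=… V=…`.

L=785.796 V=3857.267

2πR = 2π·25 = 157.079633
per-turn = √(157.079633² + 5²) = √(24674.0110 + 25) = √24699.0110 = 157.159190
L = 5 × 157.159190 = 785.795950
V = π·1.25² × L = 4.908739 × 785.795950 = 3857.266850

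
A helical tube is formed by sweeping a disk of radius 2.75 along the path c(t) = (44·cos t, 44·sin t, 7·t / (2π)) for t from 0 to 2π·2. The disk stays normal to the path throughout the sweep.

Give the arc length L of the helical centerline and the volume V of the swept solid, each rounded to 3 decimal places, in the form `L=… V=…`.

2πR = 2π·44 = 276.460154
per-turn = √(276.460154² + 7²) = √(76430.2165 + 49) = √76479.2165 = 276.548760
L = 2 × 276.548760 = 553.097519
V = π·2.75² × L = 23.758294 × 553.097519 = 13140.653721

L=553.098 V=13140.654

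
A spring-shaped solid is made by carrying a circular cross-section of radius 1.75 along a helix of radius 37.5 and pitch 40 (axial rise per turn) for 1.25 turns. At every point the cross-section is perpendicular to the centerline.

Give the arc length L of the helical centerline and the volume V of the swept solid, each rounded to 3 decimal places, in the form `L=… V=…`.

2πR = 2π·37.5 = 235.619449
per-turn = √(235.619449² + 40²) = √(55516.5248 + 1600) = √57116.5248 = 238.990637
L = 1.25 × 238.990637 = 298.738297
V = π·1.75² × L = 9.621128 × 298.738297 = 2874.199242

L=298.738 V=2874.199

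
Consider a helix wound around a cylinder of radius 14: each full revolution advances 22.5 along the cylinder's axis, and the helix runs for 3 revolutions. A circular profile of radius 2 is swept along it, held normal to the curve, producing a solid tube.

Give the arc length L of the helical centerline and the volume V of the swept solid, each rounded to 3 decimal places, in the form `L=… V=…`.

2πR = 2π·14 = 87.964594
per-turn = √(87.964594² + 22.5²) = √(7737.7699 + 506.25) = √8244.0199 = 90.796585
L = 3 × 90.796585 = 272.389755
V = π·2² × L = 12.566371 × 272.389755 = 3422.950613

L=272.390 V=3422.951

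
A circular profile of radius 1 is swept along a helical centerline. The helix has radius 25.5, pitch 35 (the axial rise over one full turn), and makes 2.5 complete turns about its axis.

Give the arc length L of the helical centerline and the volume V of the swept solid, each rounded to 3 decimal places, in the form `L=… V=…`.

L=409.999 V=1288.049

2πR = 2π·25.5 = 160.221225
per-turn = √(160.221225² + 35²) = √(25670.8410 + 1225) = √26895.8410 = 163.999515
L = 2.5 × 163.999515 = 409.998788
V = π·1² × L = 3.141593 × 409.998788 = 1288.049182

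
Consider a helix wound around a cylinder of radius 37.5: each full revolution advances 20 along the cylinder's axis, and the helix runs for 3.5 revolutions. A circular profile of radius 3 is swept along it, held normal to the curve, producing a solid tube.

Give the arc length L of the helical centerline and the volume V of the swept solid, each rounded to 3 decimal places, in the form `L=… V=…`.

L=827.634 V=23400.790

2πR = 2π·37.5 = 235.619449
per-turn = √(235.619449² + 20²) = √(55516.5248 + 400) = √55916.5248 = 236.466752
L = 3.5 × 236.466752 = 827.633632
V = π·3² × L = 28.274334 × 827.633632 = 23400.789634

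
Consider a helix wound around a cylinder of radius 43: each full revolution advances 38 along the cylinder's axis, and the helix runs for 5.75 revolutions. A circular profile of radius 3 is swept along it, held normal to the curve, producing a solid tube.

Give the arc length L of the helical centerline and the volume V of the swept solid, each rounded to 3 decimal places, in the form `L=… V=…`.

L=1568.808 V=44357.006

2πR = 2π·43 = 270.176968
per-turn = √(270.176968² + 38²) = √(72995.5942 + 1444) = √74439.5942 = 272.836204
L = 5.75 × 272.836204 = 1568.808172
V = π·3² × L = 28.274334 × 1568.808172 = 44357.006062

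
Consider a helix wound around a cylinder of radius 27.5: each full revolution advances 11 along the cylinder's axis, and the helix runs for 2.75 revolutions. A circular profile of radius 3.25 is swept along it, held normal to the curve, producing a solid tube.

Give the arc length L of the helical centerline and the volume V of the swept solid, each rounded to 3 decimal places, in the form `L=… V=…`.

L=476.128 V=15799.383

2πR = 2π·27.5 = 172.787596
per-turn = √(172.787596² + 11²) = √(29855.5533 + 121) = √29976.5533 = 173.137383
L = 2.75 × 173.137383 = 476.127803
V = π·3.25² × L = 33.183072 × 476.127803 = 15799.383348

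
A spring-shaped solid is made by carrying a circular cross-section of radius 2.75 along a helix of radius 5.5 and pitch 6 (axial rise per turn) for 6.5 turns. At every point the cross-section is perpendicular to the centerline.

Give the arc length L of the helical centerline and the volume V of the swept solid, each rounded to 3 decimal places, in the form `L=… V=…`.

2πR = 2π·5.5 = 34.557519
per-turn = √(34.557519² + 6²) = √(1194.2221 + 36) = √1230.2221 = 35.074523
L = 6.5 × 35.074523 = 227.984397
V = π·2.75² × L = 23.758294 × 227.984397 = 5416.520423

L=227.984 V=5416.520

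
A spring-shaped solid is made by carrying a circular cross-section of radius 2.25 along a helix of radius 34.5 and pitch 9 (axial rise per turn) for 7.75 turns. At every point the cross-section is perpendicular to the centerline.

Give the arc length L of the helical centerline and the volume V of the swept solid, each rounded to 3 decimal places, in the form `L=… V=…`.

L=1681.414 V=26741.734

2πR = 2π·34.5 = 216.769893
per-turn = √(216.769893² + 9²) = √(46989.1866 + 81) = √47070.1866 = 216.956647
L = 7.75 × 216.956647 = 1681.414012
V = π·2.25² × L = 15.904313 × 1681.414012 = 26741.734409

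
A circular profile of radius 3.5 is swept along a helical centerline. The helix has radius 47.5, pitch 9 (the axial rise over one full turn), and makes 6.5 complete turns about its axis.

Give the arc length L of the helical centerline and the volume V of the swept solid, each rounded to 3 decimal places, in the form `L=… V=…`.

2πR = 2π·47.5 = 298.451302
per-turn = √(298.451302² + 9²) = √(89073.1797 + 81) = √89154.1797 = 298.586972
L = 6.5 × 298.586972 = 1940.815317
V = π·3.5² × L = 38.484510 × 1940.815317 = 74691.326473

L=1940.815 V=74691.326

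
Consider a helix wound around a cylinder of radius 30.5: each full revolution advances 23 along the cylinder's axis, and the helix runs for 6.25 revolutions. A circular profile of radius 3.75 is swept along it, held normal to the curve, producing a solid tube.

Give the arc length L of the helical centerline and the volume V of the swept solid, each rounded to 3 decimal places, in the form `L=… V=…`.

2πR = 2π·30.5 = 191.637152
per-turn = √(191.637152² + 23²) = √(36724.7980 + 529) = √37253.7980 = 193.012430
L = 6.25 × 193.012430 = 1206.327685
V = π·3.75² × L = 44.178647 × 1206.327685 = 53293.924587

L=1206.328 V=53293.925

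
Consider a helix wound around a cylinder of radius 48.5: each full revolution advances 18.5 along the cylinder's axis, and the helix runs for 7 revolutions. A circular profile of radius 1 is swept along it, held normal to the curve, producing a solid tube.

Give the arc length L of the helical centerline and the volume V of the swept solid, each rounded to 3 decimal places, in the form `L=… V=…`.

L=2137.069 V=6713.799

2πR = 2π·48.5 = 304.734487
per-turn = √(304.734487² + 18.5²) = √(92863.1078 + 342.25) = √93205.3578 = 305.295525
L = 7 × 305.295525 = 2137.068678
V = π·1² × L = 3.141593 × 2137.068678 = 6713.799258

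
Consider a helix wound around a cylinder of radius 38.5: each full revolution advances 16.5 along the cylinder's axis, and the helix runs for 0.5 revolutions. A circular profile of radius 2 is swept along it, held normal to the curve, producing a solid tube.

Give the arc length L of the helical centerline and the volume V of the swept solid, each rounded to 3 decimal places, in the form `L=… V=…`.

L=121.232 V=1523.451

2πR = 2π·38.5 = 241.902634
per-turn = √(241.902634² + 16.5²) = √(58516.8845 + 272.25) = √58789.1345 = 242.464708
L = 0.5 × 242.464708 = 121.232354
V = π·2² × L = 12.566371 × 121.232354 = 1523.450689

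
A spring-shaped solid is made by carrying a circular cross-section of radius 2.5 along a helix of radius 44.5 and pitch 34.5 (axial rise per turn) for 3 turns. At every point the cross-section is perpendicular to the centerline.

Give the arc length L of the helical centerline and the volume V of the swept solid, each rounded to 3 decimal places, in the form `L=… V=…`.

2πR = 2π·44.5 = 279.601746
per-turn = √(279.601746² + 34.5²) = √(78177.1365 + 1190.25) = √79367.3865 = 281.722180
L = 3 × 281.722180 = 845.166539
V = π·2.5² × L = 19.634954 × 845.166539 = 16594.806182

L=845.167 V=16594.806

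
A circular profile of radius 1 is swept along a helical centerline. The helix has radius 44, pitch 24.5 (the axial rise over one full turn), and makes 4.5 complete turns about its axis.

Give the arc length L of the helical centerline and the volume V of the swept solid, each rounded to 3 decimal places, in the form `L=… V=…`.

2πR = 2π·44 = 276.460154
per-turn = √(276.460154² + 24.5²) = √(76430.2165 + 600.25) = √77030.4665 = 277.543630
L = 4.5 × 277.543630 = 1248.946334
V = π·1² × L = 3.141593 × 1248.946334 = 3923.680629

L=1248.946 V=3923.681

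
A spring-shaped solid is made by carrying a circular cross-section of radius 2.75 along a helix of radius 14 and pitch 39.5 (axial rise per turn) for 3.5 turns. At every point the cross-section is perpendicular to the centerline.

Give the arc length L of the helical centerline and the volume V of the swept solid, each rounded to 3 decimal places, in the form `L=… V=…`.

L=337.492 V=8018.231

2πR = 2π·14 = 87.964594
per-turn = √(87.964594² + 39.5²) = √(7737.7699 + 1560.25) = √9298.0199 = 96.426240
L = 3.5 × 96.426240 = 337.491842
V = π·2.75² × L = 23.758294 × 337.491842 = 8018.230546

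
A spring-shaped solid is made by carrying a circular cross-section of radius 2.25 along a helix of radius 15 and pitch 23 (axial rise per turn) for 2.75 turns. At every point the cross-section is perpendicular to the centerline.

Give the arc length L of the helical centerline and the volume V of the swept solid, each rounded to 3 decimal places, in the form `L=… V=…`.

L=266.787 V=4243.071

2πR = 2π·15 = 94.247780
per-turn = √(94.247780² + 23²) = √(8882.6440 + 529) = √9411.6440 = 97.013628
L = 2.75 × 97.013628 = 266.787476
V = π·2.25² × L = 15.904313 × 266.787476 = 4243.071475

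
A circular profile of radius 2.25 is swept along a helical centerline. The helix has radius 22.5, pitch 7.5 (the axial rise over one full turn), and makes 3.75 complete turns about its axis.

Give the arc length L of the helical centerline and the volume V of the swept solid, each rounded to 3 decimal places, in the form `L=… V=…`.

2πR = 2π·22.5 = 141.371669
per-turn = √(141.371669² + 7.5²) = √(19985.9489 + 56.25) = √20042.1989 = 141.570473
L = 3.75 × 141.570473 = 530.889275
V = π·2.25² × L = 15.904313 × 530.889275 = 8443.429095

L=530.889 V=8443.429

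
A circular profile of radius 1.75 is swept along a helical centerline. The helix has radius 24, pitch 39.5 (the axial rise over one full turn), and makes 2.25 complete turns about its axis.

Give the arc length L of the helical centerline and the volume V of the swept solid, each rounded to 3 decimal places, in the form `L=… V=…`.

L=350.739 V=3374.504

2πR = 2π·24 = 150.796447
per-turn = √(150.796447² + 39.5²) = √(22739.5685 + 1560.25) = √24299.8185 = 155.883991
L = 2.25 × 155.883991 = 350.738979
V = π·1.75² × L = 9.621128 × 350.738979 = 3374.504436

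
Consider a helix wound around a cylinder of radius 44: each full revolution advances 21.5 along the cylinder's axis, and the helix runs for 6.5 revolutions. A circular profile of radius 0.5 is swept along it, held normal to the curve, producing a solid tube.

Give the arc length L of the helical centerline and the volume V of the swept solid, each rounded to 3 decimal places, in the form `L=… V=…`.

2πR = 2π·44 = 276.460154
per-turn = √(276.460154² + 21.5²) = √(76430.2165 + 462.25) = √76892.4665 = 277.294909
L = 6.5 × 277.294909 = 1802.416908
V = π·0.5² × L = 0.785398 × 1802.416908 = 1415.614929

L=1802.417 V=1415.615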